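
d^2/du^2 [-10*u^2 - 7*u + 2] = -20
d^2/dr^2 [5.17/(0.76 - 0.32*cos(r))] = (-0.529408*sin(r)^2 + 1.257344*cos(r) - 0.529408)/(0.32*cos(r) - 0.76)^3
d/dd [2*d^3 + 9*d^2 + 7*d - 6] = 6*d^2 + 18*d + 7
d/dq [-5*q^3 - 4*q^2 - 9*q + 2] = -15*q^2 - 8*q - 9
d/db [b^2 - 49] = 2*b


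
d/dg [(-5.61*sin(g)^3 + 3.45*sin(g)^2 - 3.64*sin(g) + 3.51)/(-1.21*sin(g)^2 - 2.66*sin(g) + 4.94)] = (6.7881*sin(g)^4 + 29.8452*sin(g)^3 - 96.7216*sin(g)^2 + 42.5802*sin(g) - 8.645)*cos(g)/(1.4641*sin(g)^4 + 6.4372*sin(g)^3 - 4.8792*sin(g)^2 - 26.2808*sin(g) + 24.4036)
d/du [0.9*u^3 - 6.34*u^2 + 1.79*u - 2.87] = 2.7*u^2 - 12.68*u + 1.79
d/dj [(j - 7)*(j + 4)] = 2*j - 3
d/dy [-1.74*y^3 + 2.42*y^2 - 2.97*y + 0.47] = -5.22*y^2 + 4.84*y - 2.97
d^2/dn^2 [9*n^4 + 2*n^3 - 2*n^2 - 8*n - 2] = 108*n^2 + 12*n - 4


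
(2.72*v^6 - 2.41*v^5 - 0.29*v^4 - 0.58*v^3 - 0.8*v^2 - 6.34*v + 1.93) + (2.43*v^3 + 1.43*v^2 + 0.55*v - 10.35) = 2.72*v^6 - 2.41*v^5 - 0.29*v^4 + 1.85*v^3 + 0.63*v^2 - 5.79*v - 8.42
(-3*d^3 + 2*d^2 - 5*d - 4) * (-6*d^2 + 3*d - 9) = 18*d^5 - 21*d^4 + 63*d^3 - 9*d^2 + 33*d + 36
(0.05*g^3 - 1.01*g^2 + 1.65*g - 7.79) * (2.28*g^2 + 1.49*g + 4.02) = 0.114*g^5 - 2.2283*g^4 + 2.4581*g^3 - 19.3629*g^2 - 4.9741*g - 31.3158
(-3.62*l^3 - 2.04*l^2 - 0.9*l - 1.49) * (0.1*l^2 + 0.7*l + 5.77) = -0.362*l^5 - 2.738*l^4 - 22.4054*l^3 - 12.5498*l^2 - 6.236*l - 8.5973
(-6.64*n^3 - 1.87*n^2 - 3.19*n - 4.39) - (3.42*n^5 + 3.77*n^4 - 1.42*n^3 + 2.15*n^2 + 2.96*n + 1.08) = -3.42*n^5 - 3.77*n^4 - 5.22*n^3 - 4.02*n^2 - 6.15*n - 5.47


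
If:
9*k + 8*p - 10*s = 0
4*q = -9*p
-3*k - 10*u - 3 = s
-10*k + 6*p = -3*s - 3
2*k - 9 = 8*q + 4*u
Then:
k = 3012/4091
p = 2313/8182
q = -20817/32728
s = 3636/4091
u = -4989/8182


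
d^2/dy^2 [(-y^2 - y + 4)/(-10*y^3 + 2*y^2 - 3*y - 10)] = 4*(50*y^6 + 150*y^5 - 1275*y^4 - 40*y^3 - 474*y^2 + 666*y - 23)/(1000*y^9 - 600*y^8 + 1020*y^7 + 2632*y^6 - 894*y^5 + 1866*y^4 + 2667*y^3 - 330*y^2 + 900*y + 1000)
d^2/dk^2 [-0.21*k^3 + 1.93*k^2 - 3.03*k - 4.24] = 3.86 - 1.26*k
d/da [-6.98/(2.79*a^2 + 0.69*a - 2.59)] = (38.9484*a + 4.8162)/(2.79*a^2 + 0.69*a - 2.59)^2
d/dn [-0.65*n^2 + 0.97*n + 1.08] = 0.97 - 1.3*n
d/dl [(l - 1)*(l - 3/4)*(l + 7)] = 3*l^2 + 21*l/2 - 23/2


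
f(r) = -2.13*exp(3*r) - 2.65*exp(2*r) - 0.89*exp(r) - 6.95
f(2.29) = -2325.23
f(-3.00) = -7.00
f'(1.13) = -243.11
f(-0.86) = -7.96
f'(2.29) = -6678.86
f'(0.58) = -54.90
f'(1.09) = -217.66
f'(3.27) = -120086.30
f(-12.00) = -6.95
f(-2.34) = -7.06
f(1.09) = -89.08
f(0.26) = -17.21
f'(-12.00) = 0.00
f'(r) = -6.39*exp(3*r) - 5.3*exp(2*r) - 0.89*exp(r)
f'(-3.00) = -0.06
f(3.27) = -40662.85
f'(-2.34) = -0.14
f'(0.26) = -24.01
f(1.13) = -98.29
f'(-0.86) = -1.81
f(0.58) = -29.13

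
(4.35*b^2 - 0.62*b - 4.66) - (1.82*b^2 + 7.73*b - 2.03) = 2.53*b^2 - 8.35*b - 2.63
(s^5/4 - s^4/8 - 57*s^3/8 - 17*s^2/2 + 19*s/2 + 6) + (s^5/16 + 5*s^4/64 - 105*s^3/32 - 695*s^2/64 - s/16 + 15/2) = 5*s^5/16 - 3*s^4/64 - 333*s^3/32 - 1239*s^2/64 + 151*s/16 + 27/2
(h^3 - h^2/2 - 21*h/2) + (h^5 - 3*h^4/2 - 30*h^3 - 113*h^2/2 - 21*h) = h^5 - 3*h^4/2 - 29*h^3 - 57*h^2 - 63*h/2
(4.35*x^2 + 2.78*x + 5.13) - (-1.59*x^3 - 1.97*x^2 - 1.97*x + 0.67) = 1.59*x^3 + 6.32*x^2 + 4.75*x + 4.46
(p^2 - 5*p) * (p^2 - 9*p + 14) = p^4 - 14*p^3 + 59*p^2 - 70*p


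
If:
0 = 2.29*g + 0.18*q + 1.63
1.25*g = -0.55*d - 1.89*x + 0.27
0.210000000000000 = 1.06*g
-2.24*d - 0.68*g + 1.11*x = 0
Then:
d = -0.05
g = 0.20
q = -11.58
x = 0.03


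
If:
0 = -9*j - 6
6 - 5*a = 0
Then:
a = 6/5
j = -2/3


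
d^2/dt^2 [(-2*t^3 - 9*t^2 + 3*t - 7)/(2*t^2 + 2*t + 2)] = 12*(t^3 - 3*t - 1)/(t^6 + 3*t^5 + 6*t^4 + 7*t^3 + 6*t^2 + 3*t + 1)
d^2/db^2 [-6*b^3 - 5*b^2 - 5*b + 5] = -36*b - 10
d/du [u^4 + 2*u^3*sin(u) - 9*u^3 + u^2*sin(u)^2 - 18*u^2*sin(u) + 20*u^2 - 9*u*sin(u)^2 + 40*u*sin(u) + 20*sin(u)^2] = 2*u^3*cos(u) + 4*u^3 + 6*u^2*sin(u) + u^2*sin(2*u) - 18*u^2*cos(u) - 27*u^2 + 2*u*sin(u)^2 - 36*u*sin(u) - 9*u*sin(2*u) + 40*u*cos(u) + 40*u - 9*sin(u)^2 + 40*sin(u) + 20*sin(2*u)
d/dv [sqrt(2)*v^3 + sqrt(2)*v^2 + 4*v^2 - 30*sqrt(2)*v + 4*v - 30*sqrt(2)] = 3*sqrt(2)*v^2 + 2*sqrt(2)*v + 8*v - 30*sqrt(2) + 4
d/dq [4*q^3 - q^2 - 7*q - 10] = 12*q^2 - 2*q - 7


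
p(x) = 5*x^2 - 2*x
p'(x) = 10*x - 2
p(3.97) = 70.86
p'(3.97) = 37.70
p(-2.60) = 39.00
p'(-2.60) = -28.00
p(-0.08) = 0.19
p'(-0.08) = -2.80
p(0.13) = -0.18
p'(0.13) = -0.70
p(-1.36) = 11.97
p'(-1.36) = -15.60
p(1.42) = 7.24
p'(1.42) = 12.20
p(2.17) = 19.20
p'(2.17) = 19.70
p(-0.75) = 4.31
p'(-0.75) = -9.50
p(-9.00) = 423.00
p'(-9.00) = -92.00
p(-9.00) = 423.00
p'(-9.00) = -92.00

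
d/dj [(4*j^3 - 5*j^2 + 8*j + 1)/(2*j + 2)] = (8*j^3 + 7*j^2 - 10*j + 7)/(2*(j^2 + 2*j + 1))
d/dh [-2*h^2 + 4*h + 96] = 4 - 4*h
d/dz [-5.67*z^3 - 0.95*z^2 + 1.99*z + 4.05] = -17.01*z^2 - 1.9*z + 1.99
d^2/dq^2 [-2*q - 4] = 0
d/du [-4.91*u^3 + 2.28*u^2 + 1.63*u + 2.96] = -14.73*u^2 + 4.56*u + 1.63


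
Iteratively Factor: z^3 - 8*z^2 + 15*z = (z - 3)*(z^2 - 5*z) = (z - 5)*(z - 3)*(z)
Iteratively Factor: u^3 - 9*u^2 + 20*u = (u)*(u^2 - 9*u + 20) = u*(u - 5)*(u - 4)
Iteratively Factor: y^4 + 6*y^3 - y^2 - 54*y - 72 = (y + 4)*(y^3 + 2*y^2 - 9*y - 18) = (y + 3)*(y + 4)*(y^2 - y - 6) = (y + 2)*(y + 3)*(y + 4)*(y - 3)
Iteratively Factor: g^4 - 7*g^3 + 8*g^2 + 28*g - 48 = (g - 3)*(g^3 - 4*g^2 - 4*g + 16) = (g - 3)*(g + 2)*(g^2 - 6*g + 8) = (g - 3)*(g - 2)*(g + 2)*(g - 4)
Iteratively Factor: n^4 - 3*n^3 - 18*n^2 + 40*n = (n)*(n^3 - 3*n^2 - 18*n + 40) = n*(n + 4)*(n^2 - 7*n + 10) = n*(n - 2)*(n + 4)*(n - 5)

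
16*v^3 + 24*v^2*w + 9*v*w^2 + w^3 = (v + w)*(4*v + w)^2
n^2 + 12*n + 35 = (n + 5)*(n + 7)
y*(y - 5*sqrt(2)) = y^2 - 5*sqrt(2)*y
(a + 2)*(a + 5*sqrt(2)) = a^2 + 2*a + 5*sqrt(2)*a + 10*sqrt(2)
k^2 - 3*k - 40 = (k - 8)*(k + 5)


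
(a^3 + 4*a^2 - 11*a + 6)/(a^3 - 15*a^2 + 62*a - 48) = (a^2 + 5*a - 6)/(a^2 - 14*a + 48)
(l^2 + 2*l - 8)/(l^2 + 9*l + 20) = (l - 2)/(l + 5)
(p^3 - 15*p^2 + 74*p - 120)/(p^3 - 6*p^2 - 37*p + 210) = (p^2 - 10*p + 24)/(p^2 - p - 42)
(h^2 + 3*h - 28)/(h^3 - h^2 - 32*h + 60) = (h^2 + 3*h - 28)/(h^3 - h^2 - 32*h + 60)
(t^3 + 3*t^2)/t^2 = t + 3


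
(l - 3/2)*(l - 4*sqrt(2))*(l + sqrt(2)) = l^3 - 3*sqrt(2)*l^2 - 3*l^2/2 - 8*l + 9*sqrt(2)*l/2 + 12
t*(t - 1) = t^2 - t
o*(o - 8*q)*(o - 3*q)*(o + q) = o^4 - 10*o^3*q + 13*o^2*q^2 + 24*o*q^3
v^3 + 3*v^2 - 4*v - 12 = (v - 2)*(v + 2)*(v + 3)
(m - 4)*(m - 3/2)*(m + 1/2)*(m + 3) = m^4 - 2*m^3 - 47*m^2/4 + 51*m/4 + 9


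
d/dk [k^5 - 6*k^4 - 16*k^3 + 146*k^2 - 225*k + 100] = 5*k^4 - 24*k^3 - 48*k^2 + 292*k - 225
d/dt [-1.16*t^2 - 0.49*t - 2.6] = -2.32*t - 0.49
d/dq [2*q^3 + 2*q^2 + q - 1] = 6*q^2 + 4*q + 1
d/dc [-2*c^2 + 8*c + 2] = 8 - 4*c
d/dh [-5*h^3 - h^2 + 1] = h*(-15*h - 2)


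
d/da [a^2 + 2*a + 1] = 2*a + 2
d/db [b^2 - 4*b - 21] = 2*b - 4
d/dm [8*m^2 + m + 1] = 16*m + 1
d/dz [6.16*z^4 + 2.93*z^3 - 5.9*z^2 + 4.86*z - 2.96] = 24.64*z^3 + 8.79*z^2 - 11.8*z + 4.86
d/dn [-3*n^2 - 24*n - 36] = -6*n - 24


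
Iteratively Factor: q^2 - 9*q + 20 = (q - 4)*(q - 5)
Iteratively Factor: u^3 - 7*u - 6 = (u + 1)*(u^2 - u - 6) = (u - 3)*(u + 1)*(u + 2)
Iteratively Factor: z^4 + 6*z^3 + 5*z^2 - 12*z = (z)*(z^3 + 6*z^2 + 5*z - 12) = z*(z + 4)*(z^2 + 2*z - 3) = z*(z + 3)*(z + 4)*(z - 1)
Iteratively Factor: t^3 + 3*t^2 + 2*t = (t)*(t^2 + 3*t + 2) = t*(t + 2)*(t + 1)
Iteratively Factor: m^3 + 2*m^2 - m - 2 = (m + 1)*(m^2 + m - 2) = (m + 1)*(m + 2)*(m - 1)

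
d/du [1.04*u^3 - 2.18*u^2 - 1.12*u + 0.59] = 3.12*u^2 - 4.36*u - 1.12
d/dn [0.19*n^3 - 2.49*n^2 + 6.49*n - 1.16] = 0.57*n^2 - 4.98*n + 6.49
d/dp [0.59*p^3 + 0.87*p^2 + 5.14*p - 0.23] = 1.77*p^2 + 1.74*p + 5.14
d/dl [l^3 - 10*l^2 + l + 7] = 3*l^2 - 20*l + 1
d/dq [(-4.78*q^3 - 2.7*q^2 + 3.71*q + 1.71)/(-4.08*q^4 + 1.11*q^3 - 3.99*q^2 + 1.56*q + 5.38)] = (-19.5024*q^6 - 22.032*q^5 + 67.4796*q^4 + 4.7574*q^3 - 72.2526*q^2 - 15.4062*q + 17.2922)/(16.6464*q^8 - 9.0576*q^7 + 33.7905*q^6 - 21.5874*q^5 - 24.5175*q^4 - 0.5052*q^3 - 40.4988*q^2 + 16.7856*q + 28.9444)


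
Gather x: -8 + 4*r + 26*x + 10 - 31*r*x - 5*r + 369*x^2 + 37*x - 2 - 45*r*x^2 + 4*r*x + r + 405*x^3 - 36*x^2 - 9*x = 405*x^3 + x^2*(333 - 45*r) + x*(54 - 27*r)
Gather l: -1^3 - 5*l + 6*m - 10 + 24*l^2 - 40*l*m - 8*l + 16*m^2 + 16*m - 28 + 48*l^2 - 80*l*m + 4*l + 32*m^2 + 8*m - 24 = 72*l^2 + l*(-120*m - 9) + 48*m^2 + 30*m - 63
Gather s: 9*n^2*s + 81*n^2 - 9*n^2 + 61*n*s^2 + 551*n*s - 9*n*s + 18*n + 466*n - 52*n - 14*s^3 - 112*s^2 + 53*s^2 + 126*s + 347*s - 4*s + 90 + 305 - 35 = 72*n^2 + 432*n - 14*s^3 + s^2*(61*n - 59) + s*(9*n^2 + 542*n + 469) + 360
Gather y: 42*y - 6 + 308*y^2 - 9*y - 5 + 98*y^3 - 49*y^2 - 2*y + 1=98*y^3 + 259*y^2 + 31*y - 10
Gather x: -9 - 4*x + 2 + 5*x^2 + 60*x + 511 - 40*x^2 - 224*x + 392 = -35*x^2 - 168*x + 896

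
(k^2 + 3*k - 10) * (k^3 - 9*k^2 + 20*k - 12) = k^5 - 6*k^4 - 17*k^3 + 138*k^2 - 236*k + 120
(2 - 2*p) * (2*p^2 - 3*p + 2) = -4*p^3 + 10*p^2 - 10*p + 4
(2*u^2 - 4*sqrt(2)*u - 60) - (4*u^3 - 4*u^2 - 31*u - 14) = -4*u^3 + 6*u^2 - 4*sqrt(2)*u + 31*u - 46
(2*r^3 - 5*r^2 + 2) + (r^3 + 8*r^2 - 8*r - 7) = 3*r^3 + 3*r^2 - 8*r - 5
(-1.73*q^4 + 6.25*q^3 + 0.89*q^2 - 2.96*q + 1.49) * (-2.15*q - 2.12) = 3.7195*q^5 - 9.7699*q^4 - 15.1635*q^3 + 4.4772*q^2 + 3.0717*q - 3.1588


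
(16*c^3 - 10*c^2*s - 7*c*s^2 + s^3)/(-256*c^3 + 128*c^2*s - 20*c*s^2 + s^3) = (-2*c^2 + c*s + s^2)/(32*c^2 - 12*c*s + s^2)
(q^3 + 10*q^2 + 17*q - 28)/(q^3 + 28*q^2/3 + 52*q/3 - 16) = 3*(q^2 + 6*q - 7)/(3*q^2 + 16*q - 12)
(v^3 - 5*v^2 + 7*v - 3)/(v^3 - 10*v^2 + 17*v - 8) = (v - 3)/(v - 8)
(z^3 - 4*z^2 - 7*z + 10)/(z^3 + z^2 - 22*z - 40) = (z - 1)/(z + 4)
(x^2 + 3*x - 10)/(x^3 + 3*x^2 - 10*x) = 1/x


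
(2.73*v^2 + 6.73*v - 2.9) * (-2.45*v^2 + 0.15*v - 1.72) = -6.6885*v^4 - 16.079*v^3 + 3.4189*v^2 - 12.0106*v + 4.988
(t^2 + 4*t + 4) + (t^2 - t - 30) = 2*t^2 + 3*t - 26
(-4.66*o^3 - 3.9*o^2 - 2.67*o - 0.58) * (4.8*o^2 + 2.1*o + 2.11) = -22.368*o^5 - 28.506*o^4 - 30.8386*o^3 - 16.62*o^2 - 6.8517*o - 1.2238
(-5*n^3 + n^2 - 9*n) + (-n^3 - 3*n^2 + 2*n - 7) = -6*n^3 - 2*n^2 - 7*n - 7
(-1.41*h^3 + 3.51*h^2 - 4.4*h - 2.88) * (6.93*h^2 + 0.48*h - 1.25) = -9.7713*h^5 + 23.6475*h^4 - 27.0447*h^3 - 26.4579*h^2 + 4.1176*h + 3.6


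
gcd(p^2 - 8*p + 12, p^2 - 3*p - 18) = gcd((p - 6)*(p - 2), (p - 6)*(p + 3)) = p - 6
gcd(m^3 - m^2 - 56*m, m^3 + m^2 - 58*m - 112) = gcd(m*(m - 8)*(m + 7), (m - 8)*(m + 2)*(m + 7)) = m^2 - m - 56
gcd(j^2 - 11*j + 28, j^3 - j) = 1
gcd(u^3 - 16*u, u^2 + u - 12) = u + 4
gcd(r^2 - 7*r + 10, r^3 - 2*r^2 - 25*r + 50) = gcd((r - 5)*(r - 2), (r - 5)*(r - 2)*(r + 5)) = r^2 - 7*r + 10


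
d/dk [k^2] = 2*k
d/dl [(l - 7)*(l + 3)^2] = (l + 3)*(3*l - 11)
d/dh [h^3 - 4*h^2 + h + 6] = 3*h^2 - 8*h + 1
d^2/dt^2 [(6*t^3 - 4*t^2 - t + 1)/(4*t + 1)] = 4*(48*t^3 + 36*t^2 + 9*t + 8)/(64*t^3 + 48*t^2 + 12*t + 1)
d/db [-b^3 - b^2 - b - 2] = -3*b^2 - 2*b - 1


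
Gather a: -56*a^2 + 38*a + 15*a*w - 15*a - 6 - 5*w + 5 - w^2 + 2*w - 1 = -56*a^2 + a*(15*w + 23) - w^2 - 3*w - 2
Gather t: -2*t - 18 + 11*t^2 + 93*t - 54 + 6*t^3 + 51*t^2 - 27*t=6*t^3 + 62*t^2 + 64*t - 72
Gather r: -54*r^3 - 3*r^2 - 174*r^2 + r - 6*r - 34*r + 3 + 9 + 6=-54*r^3 - 177*r^2 - 39*r + 18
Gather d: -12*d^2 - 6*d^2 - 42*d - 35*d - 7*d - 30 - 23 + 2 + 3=-18*d^2 - 84*d - 48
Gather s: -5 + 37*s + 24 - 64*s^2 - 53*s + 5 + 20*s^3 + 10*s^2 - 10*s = 20*s^3 - 54*s^2 - 26*s + 24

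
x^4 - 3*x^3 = x^3*(x - 3)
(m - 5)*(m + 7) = m^2 + 2*m - 35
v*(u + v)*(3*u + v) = 3*u^2*v + 4*u*v^2 + v^3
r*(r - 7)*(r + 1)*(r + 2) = r^4 - 4*r^3 - 19*r^2 - 14*r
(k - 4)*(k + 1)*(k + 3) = k^3 - 13*k - 12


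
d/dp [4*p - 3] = 4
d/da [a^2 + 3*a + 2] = 2*a + 3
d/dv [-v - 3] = -1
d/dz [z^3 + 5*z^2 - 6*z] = 3*z^2 + 10*z - 6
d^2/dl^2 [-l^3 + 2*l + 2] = -6*l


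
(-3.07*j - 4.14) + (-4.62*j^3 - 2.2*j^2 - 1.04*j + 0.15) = -4.62*j^3 - 2.2*j^2 - 4.11*j - 3.99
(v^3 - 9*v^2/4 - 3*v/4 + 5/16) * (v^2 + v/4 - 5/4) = v^5 - 2*v^4 - 41*v^3/16 + 47*v^2/16 + 65*v/64 - 25/64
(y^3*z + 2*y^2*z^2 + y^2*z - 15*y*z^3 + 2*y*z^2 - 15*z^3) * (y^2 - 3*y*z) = y^5*z - y^4*z^2 + y^4*z - 21*y^3*z^3 - y^3*z^2 + 45*y^2*z^4 - 21*y^2*z^3 + 45*y*z^4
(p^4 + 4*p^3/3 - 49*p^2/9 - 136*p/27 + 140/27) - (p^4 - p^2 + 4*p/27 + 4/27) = 4*p^3/3 - 40*p^2/9 - 140*p/27 + 136/27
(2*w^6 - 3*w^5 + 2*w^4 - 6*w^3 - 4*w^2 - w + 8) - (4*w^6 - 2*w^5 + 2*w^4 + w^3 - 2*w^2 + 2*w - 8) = -2*w^6 - w^5 - 7*w^3 - 2*w^2 - 3*w + 16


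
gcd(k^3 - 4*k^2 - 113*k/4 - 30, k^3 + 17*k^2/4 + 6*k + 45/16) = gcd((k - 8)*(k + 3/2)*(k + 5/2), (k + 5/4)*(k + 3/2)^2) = k + 3/2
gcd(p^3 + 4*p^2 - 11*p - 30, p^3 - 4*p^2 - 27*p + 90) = p^2 + 2*p - 15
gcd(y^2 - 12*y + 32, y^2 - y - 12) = y - 4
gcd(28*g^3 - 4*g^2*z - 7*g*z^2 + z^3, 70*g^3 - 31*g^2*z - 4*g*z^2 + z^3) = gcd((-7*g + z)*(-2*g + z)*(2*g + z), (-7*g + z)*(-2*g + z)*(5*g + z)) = 14*g^2 - 9*g*z + z^2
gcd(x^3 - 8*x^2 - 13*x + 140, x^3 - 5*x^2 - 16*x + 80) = x^2 - x - 20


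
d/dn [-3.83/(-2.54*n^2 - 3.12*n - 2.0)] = (-19.4564*n - 11.9496)/(2.54*n^2 + 3.12*n + 2.0)^2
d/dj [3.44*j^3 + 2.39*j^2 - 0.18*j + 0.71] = 10.32*j^2 + 4.78*j - 0.18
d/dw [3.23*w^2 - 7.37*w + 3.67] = 6.46*w - 7.37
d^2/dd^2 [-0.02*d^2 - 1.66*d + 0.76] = -0.0400000000000000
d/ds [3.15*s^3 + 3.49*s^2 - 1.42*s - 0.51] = 9.45*s^2 + 6.98*s - 1.42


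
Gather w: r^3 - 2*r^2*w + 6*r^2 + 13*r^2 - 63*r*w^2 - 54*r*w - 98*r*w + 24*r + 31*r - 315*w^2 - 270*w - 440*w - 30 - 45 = r^3 + 19*r^2 + 55*r + w^2*(-63*r - 315) + w*(-2*r^2 - 152*r - 710) - 75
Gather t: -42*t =-42*t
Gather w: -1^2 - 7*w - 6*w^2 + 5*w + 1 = -6*w^2 - 2*w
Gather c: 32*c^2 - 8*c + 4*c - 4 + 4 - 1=32*c^2 - 4*c - 1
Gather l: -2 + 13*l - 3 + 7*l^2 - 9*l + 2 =7*l^2 + 4*l - 3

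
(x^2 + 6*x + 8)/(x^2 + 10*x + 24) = (x + 2)/(x + 6)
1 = 1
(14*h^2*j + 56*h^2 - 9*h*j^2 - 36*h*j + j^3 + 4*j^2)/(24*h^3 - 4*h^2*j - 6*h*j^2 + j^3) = (7*h*j + 28*h - j^2 - 4*j)/(12*h^2 + 4*h*j - j^2)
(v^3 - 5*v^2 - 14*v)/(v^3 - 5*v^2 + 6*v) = (v^2 - 5*v - 14)/(v^2 - 5*v + 6)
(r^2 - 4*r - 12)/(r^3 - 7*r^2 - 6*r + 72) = (r + 2)/(r^2 - r - 12)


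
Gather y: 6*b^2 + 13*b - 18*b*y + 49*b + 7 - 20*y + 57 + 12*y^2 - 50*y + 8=6*b^2 + 62*b + 12*y^2 + y*(-18*b - 70) + 72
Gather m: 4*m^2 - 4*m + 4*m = 4*m^2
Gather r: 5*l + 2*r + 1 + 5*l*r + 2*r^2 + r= 5*l + 2*r^2 + r*(5*l + 3) + 1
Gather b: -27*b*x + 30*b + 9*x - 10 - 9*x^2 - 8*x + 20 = b*(30 - 27*x) - 9*x^2 + x + 10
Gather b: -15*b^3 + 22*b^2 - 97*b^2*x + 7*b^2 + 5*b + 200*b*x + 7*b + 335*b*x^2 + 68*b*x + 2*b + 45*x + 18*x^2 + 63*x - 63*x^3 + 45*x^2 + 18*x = -15*b^3 + b^2*(29 - 97*x) + b*(335*x^2 + 268*x + 14) - 63*x^3 + 63*x^2 + 126*x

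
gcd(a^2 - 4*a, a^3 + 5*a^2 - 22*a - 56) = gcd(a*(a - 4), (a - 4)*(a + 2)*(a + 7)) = a - 4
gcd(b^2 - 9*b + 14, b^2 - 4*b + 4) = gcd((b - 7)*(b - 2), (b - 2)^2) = b - 2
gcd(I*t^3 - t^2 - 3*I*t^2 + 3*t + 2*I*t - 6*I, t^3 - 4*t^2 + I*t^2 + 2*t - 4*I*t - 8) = t^2 + I*t + 2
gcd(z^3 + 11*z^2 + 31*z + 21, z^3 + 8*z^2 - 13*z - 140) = z + 7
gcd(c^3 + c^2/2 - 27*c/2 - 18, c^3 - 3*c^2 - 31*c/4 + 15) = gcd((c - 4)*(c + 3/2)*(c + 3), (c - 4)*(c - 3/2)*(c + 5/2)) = c - 4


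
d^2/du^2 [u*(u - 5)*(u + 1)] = 6*u - 8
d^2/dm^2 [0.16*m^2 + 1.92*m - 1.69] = 0.320000000000000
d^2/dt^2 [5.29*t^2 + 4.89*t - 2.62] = 10.5800000000000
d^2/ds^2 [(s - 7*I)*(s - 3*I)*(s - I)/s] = 2 + 42*I/s^3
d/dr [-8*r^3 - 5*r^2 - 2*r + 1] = -24*r^2 - 10*r - 2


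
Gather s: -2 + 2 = 0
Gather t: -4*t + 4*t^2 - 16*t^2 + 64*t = -12*t^2 + 60*t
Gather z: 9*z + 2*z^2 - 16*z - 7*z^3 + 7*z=-7*z^3 + 2*z^2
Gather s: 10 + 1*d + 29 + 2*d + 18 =3*d + 57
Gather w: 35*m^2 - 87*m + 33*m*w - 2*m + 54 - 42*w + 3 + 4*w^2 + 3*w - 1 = 35*m^2 - 89*m + 4*w^2 + w*(33*m - 39) + 56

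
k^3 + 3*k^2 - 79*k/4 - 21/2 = (k - 7/2)*(k + 1/2)*(k + 6)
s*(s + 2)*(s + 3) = s^3 + 5*s^2 + 6*s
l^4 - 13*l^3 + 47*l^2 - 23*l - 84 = (l - 7)*(l - 4)*(l - 3)*(l + 1)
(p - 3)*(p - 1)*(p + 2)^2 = p^4 - 9*p^2 - 4*p + 12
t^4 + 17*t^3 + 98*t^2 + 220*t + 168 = (t + 2)^2*(t + 6)*(t + 7)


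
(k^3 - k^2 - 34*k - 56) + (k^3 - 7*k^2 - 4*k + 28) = 2*k^3 - 8*k^2 - 38*k - 28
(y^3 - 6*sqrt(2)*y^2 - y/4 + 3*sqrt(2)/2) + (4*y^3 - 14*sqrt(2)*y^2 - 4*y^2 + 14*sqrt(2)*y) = 5*y^3 - 20*sqrt(2)*y^2 - 4*y^2 - y/4 + 14*sqrt(2)*y + 3*sqrt(2)/2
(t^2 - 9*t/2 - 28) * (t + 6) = t^3 + 3*t^2/2 - 55*t - 168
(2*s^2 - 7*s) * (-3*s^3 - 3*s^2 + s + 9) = -6*s^5 + 15*s^4 + 23*s^3 + 11*s^2 - 63*s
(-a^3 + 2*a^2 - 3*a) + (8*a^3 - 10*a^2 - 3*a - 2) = 7*a^3 - 8*a^2 - 6*a - 2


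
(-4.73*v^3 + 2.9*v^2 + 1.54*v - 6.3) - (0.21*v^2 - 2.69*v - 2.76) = -4.73*v^3 + 2.69*v^2 + 4.23*v - 3.54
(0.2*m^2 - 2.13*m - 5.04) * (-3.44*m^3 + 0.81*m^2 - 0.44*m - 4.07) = -0.688*m^5 + 7.4892*m^4 + 15.5243*m^3 - 3.9592*m^2 + 10.8867*m + 20.5128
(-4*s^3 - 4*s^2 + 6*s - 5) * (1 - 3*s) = 12*s^4 + 8*s^3 - 22*s^2 + 21*s - 5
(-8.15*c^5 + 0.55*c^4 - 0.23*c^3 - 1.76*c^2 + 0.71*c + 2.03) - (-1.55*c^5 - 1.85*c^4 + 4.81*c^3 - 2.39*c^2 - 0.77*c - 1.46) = -6.6*c^5 + 2.4*c^4 - 5.04*c^3 + 0.63*c^2 + 1.48*c + 3.49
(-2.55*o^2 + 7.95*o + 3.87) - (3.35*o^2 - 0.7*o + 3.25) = -5.9*o^2 + 8.65*o + 0.62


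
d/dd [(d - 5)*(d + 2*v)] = 2*d + 2*v - 5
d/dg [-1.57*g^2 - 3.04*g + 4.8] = -3.14*g - 3.04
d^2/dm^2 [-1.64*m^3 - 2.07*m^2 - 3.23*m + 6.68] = -9.84*m - 4.14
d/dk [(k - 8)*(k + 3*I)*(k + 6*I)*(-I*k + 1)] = -4*I*k^3 + k^2*(30 + 24*I) - k*(160 - 54*I) - 18 - 216*I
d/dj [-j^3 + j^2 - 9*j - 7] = -3*j^2 + 2*j - 9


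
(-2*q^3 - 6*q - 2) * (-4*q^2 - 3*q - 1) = 8*q^5 + 6*q^4 + 26*q^3 + 26*q^2 + 12*q + 2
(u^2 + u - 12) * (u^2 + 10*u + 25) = u^4 + 11*u^3 + 23*u^2 - 95*u - 300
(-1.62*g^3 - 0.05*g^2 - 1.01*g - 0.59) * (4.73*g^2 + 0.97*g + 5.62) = -7.6626*g^5 - 1.8079*g^4 - 13.9302*g^3 - 4.0514*g^2 - 6.2485*g - 3.3158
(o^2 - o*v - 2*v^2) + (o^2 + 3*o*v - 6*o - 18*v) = 2*o^2 + 2*o*v - 6*o - 2*v^2 - 18*v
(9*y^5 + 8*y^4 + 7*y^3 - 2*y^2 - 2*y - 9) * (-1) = -9*y^5 - 8*y^4 - 7*y^3 + 2*y^2 + 2*y + 9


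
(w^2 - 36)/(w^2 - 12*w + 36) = (w + 6)/(w - 6)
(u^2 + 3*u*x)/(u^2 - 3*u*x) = (u + 3*x)/(u - 3*x)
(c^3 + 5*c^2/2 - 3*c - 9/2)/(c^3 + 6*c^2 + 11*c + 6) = (c - 3/2)/(c + 2)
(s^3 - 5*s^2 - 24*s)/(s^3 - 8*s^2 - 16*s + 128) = s*(s + 3)/(s^2 - 16)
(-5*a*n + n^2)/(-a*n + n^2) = (5*a - n)/(a - n)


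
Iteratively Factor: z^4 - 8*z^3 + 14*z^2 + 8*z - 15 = (z - 1)*(z^3 - 7*z^2 + 7*z + 15) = (z - 1)*(z + 1)*(z^2 - 8*z + 15) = (z - 3)*(z - 1)*(z + 1)*(z - 5)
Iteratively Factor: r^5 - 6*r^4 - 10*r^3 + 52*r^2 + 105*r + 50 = (r + 1)*(r^4 - 7*r^3 - 3*r^2 + 55*r + 50) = (r - 5)*(r + 1)*(r^3 - 2*r^2 - 13*r - 10) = (r - 5)*(r + 1)^2*(r^2 - 3*r - 10) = (r - 5)^2*(r + 1)^2*(r + 2)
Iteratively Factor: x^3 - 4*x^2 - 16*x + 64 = (x - 4)*(x^2 - 16) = (x - 4)^2*(x + 4)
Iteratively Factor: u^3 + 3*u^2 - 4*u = (u)*(u^2 + 3*u - 4) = u*(u - 1)*(u + 4)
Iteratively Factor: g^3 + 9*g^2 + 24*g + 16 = (g + 4)*(g^2 + 5*g + 4) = (g + 4)^2*(g + 1)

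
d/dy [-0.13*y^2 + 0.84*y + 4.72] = 0.84 - 0.26*y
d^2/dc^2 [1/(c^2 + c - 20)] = 2*(-c^2 - c + (2*c + 1)^2 + 20)/(c^2 + c - 20)^3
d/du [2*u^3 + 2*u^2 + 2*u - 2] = 6*u^2 + 4*u + 2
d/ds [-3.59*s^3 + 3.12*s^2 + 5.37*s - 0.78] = -10.77*s^2 + 6.24*s + 5.37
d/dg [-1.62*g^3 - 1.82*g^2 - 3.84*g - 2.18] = -4.86*g^2 - 3.64*g - 3.84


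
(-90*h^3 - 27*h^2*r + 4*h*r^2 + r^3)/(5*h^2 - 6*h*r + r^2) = (18*h^2 + 9*h*r + r^2)/(-h + r)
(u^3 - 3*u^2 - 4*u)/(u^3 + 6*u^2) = (u^2 - 3*u - 4)/(u*(u + 6))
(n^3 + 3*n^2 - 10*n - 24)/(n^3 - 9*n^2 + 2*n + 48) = (n + 4)/(n - 8)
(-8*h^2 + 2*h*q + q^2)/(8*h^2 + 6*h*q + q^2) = (-2*h + q)/(2*h + q)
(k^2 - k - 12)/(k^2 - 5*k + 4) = (k + 3)/(k - 1)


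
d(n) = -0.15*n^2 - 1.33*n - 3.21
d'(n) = -0.3*n - 1.33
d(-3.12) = -0.52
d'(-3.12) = -0.39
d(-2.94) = -0.60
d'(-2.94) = -0.45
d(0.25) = -3.55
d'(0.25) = -1.40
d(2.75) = -8.00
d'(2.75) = -2.16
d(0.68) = -4.18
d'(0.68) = -1.53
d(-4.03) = -0.29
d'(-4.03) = -0.12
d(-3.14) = -0.51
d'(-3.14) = -0.39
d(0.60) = -4.06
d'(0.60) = -1.51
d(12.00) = -40.77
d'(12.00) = -4.93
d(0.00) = -3.21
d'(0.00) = -1.33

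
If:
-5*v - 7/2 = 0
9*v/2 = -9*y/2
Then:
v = -7/10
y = 7/10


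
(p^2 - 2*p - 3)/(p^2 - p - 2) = (p - 3)/(p - 2)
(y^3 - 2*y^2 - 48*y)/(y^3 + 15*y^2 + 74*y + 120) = y*(y - 8)/(y^2 + 9*y + 20)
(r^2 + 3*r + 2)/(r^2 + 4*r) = (r^2 + 3*r + 2)/(r*(r + 4))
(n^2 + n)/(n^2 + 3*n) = (n + 1)/(n + 3)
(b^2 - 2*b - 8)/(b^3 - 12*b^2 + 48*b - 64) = (b + 2)/(b^2 - 8*b + 16)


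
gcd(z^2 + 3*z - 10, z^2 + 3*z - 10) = z^2 + 3*z - 10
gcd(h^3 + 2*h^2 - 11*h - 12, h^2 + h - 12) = h^2 + h - 12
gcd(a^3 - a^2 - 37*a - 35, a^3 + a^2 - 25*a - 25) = a^2 + 6*a + 5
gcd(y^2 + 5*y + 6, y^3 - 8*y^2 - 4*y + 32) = y + 2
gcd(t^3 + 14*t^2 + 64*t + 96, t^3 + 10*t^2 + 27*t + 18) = t + 6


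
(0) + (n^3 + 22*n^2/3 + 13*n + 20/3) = n^3 + 22*n^2/3 + 13*n + 20/3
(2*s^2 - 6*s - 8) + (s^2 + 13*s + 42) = 3*s^2 + 7*s + 34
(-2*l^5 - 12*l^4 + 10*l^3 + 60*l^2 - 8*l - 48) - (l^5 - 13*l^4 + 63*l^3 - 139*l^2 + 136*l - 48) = -3*l^5 + l^4 - 53*l^3 + 199*l^2 - 144*l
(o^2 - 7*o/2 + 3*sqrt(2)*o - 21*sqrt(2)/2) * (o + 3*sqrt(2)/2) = o^3 - 7*o^2/2 + 9*sqrt(2)*o^2/2 - 63*sqrt(2)*o/4 + 9*o - 63/2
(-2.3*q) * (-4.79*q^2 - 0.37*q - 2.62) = 11.017*q^3 + 0.851*q^2 + 6.026*q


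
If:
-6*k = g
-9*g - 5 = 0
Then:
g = -5/9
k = 5/54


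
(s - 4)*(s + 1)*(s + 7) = s^3 + 4*s^2 - 25*s - 28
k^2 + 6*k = k*(k + 6)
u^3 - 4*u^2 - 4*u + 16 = (u - 4)*(u - 2)*(u + 2)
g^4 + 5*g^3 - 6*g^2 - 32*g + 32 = (g - 2)*(g - 1)*(g + 4)^2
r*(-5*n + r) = -5*n*r + r^2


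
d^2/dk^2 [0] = 0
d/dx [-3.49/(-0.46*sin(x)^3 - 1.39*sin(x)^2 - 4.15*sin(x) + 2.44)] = (-9.7022*sin(x) + 2.4081*cos(2*x) - 16.8916)*cos(x)/(0.46*sin(x)^3 + 1.39*sin(x)^2 + 4.15*sin(x) - 2.44)^2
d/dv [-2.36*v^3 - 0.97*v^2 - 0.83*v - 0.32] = -7.08*v^2 - 1.94*v - 0.83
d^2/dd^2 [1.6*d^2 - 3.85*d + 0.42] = 3.20000000000000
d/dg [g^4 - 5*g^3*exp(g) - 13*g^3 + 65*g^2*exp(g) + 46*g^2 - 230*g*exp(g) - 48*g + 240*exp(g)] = -5*g^3*exp(g) + 4*g^3 + 50*g^2*exp(g) - 39*g^2 - 100*g*exp(g) + 92*g + 10*exp(g) - 48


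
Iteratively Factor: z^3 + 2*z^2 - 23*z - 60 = (z - 5)*(z^2 + 7*z + 12) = (z - 5)*(z + 3)*(z + 4)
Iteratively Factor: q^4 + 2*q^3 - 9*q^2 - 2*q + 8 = (q - 1)*(q^3 + 3*q^2 - 6*q - 8) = (q - 1)*(q + 4)*(q^2 - q - 2) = (q - 2)*(q - 1)*(q + 4)*(q + 1)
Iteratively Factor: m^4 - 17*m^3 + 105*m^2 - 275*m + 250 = (m - 5)*(m^3 - 12*m^2 + 45*m - 50) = (m - 5)^2*(m^2 - 7*m + 10) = (m - 5)^3*(m - 2)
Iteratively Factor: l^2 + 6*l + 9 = (l + 3)*(l + 3)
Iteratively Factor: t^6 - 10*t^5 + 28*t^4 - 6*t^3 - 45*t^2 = (t + 1)*(t^5 - 11*t^4 + 39*t^3 - 45*t^2) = (t - 5)*(t + 1)*(t^4 - 6*t^3 + 9*t^2) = t*(t - 5)*(t + 1)*(t^3 - 6*t^2 + 9*t) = t*(t - 5)*(t - 3)*(t + 1)*(t^2 - 3*t) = t^2*(t - 5)*(t - 3)*(t + 1)*(t - 3)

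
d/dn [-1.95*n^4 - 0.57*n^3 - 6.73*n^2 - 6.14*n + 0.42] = -7.8*n^3 - 1.71*n^2 - 13.46*n - 6.14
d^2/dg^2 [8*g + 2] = 0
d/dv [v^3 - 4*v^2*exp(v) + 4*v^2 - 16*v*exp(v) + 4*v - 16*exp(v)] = -4*v^2*exp(v) + 3*v^2 - 24*v*exp(v) + 8*v - 32*exp(v) + 4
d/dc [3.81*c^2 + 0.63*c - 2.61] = 7.62*c + 0.63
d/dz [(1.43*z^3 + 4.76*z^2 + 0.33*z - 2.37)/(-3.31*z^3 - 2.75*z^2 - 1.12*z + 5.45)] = (11.8231*z^4 - 1.0186*z^3 - 4.5773*z^2 + 38.849*z - 0.8559)/(10.9561*z^6 + 18.205*z^5 + 14.9769*z^4 - 29.919*z^3 - 28.7206*z^2 - 12.208*z + 29.7025)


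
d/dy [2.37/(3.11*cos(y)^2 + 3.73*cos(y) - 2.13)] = (14.7414*cos(y) + 8.8401)*sin(y)/(3.11*cos(y)^2 + 3.73*cos(y) - 2.13)^2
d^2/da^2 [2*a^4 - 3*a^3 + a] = 6*a*(4*a - 3)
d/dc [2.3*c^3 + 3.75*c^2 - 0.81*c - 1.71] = 6.9*c^2 + 7.5*c - 0.81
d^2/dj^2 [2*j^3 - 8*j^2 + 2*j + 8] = 12*j - 16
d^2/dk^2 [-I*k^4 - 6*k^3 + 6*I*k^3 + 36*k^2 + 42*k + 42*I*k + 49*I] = -12*I*k^2 + 36*k*(-1 + I) + 72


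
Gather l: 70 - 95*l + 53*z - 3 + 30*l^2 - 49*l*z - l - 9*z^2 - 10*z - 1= 30*l^2 + l*(-49*z - 96) - 9*z^2 + 43*z + 66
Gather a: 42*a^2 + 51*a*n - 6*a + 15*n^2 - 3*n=42*a^2 + a*(51*n - 6) + 15*n^2 - 3*n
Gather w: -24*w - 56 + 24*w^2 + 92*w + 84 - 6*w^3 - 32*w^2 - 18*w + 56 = -6*w^3 - 8*w^2 + 50*w + 84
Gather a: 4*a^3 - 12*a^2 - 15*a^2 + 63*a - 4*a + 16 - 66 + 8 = 4*a^3 - 27*a^2 + 59*a - 42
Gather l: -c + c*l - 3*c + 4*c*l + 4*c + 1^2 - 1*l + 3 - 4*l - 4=l*(5*c - 5)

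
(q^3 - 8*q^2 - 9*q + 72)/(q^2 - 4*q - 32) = (q^2 - 9)/(q + 4)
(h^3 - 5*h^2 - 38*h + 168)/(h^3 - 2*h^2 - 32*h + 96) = (h - 7)/(h - 4)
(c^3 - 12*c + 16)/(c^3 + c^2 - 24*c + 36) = (c^2 + 2*c - 8)/(c^2 + 3*c - 18)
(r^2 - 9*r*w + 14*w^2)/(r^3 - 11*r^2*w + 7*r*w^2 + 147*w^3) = (r - 2*w)/(r^2 - 4*r*w - 21*w^2)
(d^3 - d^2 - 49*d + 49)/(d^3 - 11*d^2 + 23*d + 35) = (d^2 + 6*d - 7)/(d^2 - 4*d - 5)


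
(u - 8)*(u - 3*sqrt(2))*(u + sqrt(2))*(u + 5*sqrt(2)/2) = u^4 - 8*u^3 + sqrt(2)*u^3/2 - 16*u^2 - 4*sqrt(2)*u^2 - 15*sqrt(2)*u + 128*u + 120*sqrt(2)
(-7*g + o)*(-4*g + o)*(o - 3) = 28*g^2*o - 84*g^2 - 11*g*o^2 + 33*g*o + o^3 - 3*o^2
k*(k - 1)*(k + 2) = k^3 + k^2 - 2*k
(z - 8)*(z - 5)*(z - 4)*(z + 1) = z^4 - 16*z^3 + 75*z^2 - 68*z - 160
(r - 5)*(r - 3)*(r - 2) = r^3 - 10*r^2 + 31*r - 30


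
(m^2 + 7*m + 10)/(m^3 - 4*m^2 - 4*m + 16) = (m + 5)/(m^2 - 6*m + 8)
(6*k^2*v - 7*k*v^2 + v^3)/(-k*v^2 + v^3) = (-6*k + v)/v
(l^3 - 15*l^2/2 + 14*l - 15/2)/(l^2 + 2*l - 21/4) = 2*(l^2 - 6*l + 5)/(2*l + 7)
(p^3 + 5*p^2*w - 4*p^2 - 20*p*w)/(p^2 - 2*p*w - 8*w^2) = p*(-p^2 - 5*p*w + 4*p + 20*w)/(-p^2 + 2*p*w + 8*w^2)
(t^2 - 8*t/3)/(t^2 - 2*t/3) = (3*t - 8)/(3*t - 2)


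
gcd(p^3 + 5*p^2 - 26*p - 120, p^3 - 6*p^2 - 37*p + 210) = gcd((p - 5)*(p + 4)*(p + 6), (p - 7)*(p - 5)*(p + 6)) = p^2 + p - 30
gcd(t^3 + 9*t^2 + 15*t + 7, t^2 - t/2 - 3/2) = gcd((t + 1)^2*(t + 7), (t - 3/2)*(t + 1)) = t + 1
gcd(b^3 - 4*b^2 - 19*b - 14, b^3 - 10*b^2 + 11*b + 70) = b^2 - 5*b - 14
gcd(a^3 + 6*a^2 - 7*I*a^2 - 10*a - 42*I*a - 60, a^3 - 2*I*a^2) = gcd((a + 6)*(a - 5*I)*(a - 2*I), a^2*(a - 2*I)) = a - 2*I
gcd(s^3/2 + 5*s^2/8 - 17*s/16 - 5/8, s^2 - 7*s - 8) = 1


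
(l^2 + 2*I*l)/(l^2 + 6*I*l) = (l + 2*I)/(l + 6*I)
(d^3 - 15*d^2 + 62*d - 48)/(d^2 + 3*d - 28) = (d^3 - 15*d^2 + 62*d - 48)/(d^2 + 3*d - 28)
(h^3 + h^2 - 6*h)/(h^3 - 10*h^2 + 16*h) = (h + 3)/(h - 8)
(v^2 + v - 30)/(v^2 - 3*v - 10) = (v + 6)/(v + 2)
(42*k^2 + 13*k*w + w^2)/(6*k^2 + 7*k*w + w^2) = (7*k + w)/(k + w)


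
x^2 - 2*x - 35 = (x - 7)*(x + 5)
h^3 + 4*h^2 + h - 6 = (h - 1)*(h + 2)*(h + 3)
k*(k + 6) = k^2 + 6*k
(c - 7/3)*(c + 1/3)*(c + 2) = c^3 - 43*c/9 - 14/9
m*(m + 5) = m^2 + 5*m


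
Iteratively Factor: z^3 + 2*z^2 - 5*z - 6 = (z + 3)*(z^2 - z - 2) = (z - 2)*(z + 3)*(z + 1)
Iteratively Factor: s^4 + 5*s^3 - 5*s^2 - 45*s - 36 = (s + 3)*(s^3 + 2*s^2 - 11*s - 12) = (s + 1)*(s + 3)*(s^2 + s - 12) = (s - 3)*(s + 1)*(s + 3)*(s + 4)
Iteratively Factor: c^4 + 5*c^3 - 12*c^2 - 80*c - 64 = (c + 1)*(c^3 + 4*c^2 - 16*c - 64) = (c + 1)*(c + 4)*(c^2 - 16) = (c + 1)*(c + 4)^2*(c - 4)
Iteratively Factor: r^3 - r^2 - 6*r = (r - 3)*(r^2 + 2*r) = (r - 3)*(r + 2)*(r)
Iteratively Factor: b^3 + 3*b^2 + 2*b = (b + 1)*(b^2 + 2*b) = (b + 1)*(b + 2)*(b)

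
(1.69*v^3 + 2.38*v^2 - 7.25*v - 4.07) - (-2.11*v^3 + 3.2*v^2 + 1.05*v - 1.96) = 3.8*v^3 - 0.82*v^2 - 8.3*v - 2.11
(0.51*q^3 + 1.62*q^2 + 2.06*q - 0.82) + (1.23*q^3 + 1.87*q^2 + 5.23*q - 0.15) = 1.74*q^3 + 3.49*q^2 + 7.29*q - 0.97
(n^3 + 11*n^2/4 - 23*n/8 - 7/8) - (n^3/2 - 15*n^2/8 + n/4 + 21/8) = n^3/2 + 37*n^2/8 - 25*n/8 - 7/2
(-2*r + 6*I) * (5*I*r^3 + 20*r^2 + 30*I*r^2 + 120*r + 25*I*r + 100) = -10*I*r^4 - 70*r^3 - 60*I*r^3 - 420*r^2 + 70*I*r^2 - 350*r + 720*I*r + 600*I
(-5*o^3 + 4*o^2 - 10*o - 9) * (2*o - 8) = -10*o^4 + 48*o^3 - 52*o^2 + 62*o + 72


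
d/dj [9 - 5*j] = -5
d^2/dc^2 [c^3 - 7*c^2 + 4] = 6*c - 14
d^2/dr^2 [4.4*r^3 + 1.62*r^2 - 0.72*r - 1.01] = 26.4*r + 3.24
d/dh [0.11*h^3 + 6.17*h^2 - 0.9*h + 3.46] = 0.33*h^2 + 12.34*h - 0.9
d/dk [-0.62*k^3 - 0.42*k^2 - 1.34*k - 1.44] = -1.86*k^2 - 0.84*k - 1.34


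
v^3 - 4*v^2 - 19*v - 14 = (v - 7)*(v + 1)*(v + 2)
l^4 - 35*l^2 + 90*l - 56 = (l - 4)*(l - 2)*(l - 1)*(l + 7)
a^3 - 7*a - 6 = (a - 3)*(a + 1)*(a + 2)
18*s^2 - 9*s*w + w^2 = (-6*s + w)*(-3*s + w)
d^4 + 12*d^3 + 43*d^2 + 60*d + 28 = (d + 1)*(d + 2)^2*(d + 7)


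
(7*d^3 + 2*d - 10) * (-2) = -14*d^3 - 4*d + 20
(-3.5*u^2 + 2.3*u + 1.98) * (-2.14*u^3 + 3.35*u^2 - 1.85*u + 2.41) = 7.49*u^5 - 16.647*u^4 + 9.9428*u^3 - 6.057*u^2 + 1.88*u + 4.7718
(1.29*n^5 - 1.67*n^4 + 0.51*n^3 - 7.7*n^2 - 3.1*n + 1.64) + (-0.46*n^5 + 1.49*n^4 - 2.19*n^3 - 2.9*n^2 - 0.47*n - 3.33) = 0.83*n^5 - 0.18*n^4 - 1.68*n^3 - 10.6*n^2 - 3.57*n - 1.69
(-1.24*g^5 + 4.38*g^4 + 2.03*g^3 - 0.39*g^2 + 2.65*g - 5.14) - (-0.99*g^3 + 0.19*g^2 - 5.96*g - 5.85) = -1.24*g^5 + 4.38*g^4 + 3.02*g^3 - 0.58*g^2 + 8.61*g + 0.71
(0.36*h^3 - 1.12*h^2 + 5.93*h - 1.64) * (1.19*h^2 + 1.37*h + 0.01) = 0.4284*h^5 - 0.8396*h^4 + 5.5259*h^3 + 6.1613*h^2 - 2.1875*h - 0.0164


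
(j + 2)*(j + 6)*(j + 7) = j^3 + 15*j^2 + 68*j + 84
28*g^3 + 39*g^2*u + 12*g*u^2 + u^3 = (g + u)*(4*g + u)*(7*g + u)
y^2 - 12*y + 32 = (y - 8)*(y - 4)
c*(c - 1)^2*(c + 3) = c^4 + c^3 - 5*c^2 + 3*c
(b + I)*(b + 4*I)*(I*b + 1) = I*b^3 - 4*b^2 + I*b - 4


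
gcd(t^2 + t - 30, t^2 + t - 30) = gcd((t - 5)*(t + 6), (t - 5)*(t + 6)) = t^2 + t - 30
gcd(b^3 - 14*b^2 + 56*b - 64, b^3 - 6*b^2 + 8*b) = b^2 - 6*b + 8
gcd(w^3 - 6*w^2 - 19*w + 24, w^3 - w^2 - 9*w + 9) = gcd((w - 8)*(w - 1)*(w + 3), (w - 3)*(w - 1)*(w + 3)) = w^2 + 2*w - 3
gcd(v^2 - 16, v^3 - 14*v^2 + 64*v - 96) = v - 4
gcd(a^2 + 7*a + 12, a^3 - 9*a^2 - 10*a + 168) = a + 4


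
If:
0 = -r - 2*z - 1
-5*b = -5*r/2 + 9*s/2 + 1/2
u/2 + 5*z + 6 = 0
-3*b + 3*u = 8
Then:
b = -10*z - 44/3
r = -2*z - 1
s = 10*z + 422/27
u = -10*z - 12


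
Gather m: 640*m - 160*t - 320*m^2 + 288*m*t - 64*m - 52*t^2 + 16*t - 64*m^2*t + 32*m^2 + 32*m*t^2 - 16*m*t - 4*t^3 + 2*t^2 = m^2*(-64*t - 288) + m*(32*t^2 + 272*t + 576) - 4*t^3 - 50*t^2 - 144*t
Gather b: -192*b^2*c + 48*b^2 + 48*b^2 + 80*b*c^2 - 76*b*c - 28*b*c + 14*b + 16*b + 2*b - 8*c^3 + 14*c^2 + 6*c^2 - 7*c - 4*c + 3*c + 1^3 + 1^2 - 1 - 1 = b^2*(96 - 192*c) + b*(80*c^2 - 104*c + 32) - 8*c^3 + 20*c^2 - 8*c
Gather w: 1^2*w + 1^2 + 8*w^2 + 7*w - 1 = 8*w^2 + 8*w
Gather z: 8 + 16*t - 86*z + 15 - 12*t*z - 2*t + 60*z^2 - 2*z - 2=14*t + 60*z^2 + z*(-12*t - 88) + 21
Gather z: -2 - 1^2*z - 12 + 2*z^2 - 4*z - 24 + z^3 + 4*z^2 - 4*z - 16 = z^3 + 6*z^2 - 9*z - 54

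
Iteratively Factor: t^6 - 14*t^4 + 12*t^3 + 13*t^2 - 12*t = (t - 3)*(t^5 + 3*t^4 - 5*t^3 - 3*t^2 + 4*t) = t*(t - 3)*(t^4 + 3*t^3 - 5*t^2 - 3*t + 4) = t*(t - 3)*(t - 1)*(t^3 + 4*t^2 - t - 4) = t*(t - 3)*(t - 1)*(t + 4)*(t^2 - 1) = t*(t - 3)*(t - 1)^2*(t + 4)*(t + 1)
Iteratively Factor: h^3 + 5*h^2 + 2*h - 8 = (h + 4)*(h^2 + h - 2) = (h - 1)*(h + 4)*(h + 2)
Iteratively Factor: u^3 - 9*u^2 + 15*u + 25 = (u - 5)*(u^2 - 4*u - 5) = (u - 5)^2*(u + 1)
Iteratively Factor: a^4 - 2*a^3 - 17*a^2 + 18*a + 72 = (a - 3)*(a^3 + a^2 - 14*a - 24) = (a - 4)*(a - 3)*(a^2 + 5*a + 6) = (a - 4)*(a - 3)*(a + 2)*(a + 3)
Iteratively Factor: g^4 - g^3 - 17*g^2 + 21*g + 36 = (g + 4)*(g^3 - 5*g^2 + 3*g + 9) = (g - 3)*(g + 4)*(g^2 - 2*g - 3) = (g - 3)^2*(g + 4)*(g + 1)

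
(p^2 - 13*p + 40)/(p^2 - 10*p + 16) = (p - 5)/(p - 2)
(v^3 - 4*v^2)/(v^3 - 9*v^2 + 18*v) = v*(v - 4)/(v^2 - 9*v + 18)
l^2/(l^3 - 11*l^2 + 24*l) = l/(l^2 - 11*l + 24)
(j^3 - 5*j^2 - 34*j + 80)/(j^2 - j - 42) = (-j^3 + 5*j^2 + 34*j - 80)/(-j^2 + j + 42)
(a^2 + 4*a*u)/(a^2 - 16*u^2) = a/(a - 4*u)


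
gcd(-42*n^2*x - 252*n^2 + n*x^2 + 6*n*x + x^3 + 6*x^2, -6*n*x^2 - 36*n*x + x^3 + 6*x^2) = -6*n*x - 36*n + x^2 + 6*x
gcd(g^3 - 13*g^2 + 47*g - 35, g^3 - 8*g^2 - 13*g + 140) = g^2 - 12*g + 35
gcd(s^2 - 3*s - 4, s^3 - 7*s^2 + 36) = 1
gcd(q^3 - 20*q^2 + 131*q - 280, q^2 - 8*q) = q - 8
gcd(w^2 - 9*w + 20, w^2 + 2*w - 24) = w - 4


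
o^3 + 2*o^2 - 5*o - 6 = (o - 2)*(o + 1)*(o + 3)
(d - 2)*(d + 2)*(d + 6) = d^3 + 6*d^2 - 4*d - 24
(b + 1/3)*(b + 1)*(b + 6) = b^3 + 22*b^2/3 + 25*b/3 + 2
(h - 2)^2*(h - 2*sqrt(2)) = h^3 - 4*h^2 - 2*sqrt(2)*h^2 + 4*h + 8*sqrt(2)*h - 8*sqrt(2)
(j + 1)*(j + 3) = j^2 + 4*j + 3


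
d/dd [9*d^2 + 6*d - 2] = 18*d + 6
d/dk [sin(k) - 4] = cos(k)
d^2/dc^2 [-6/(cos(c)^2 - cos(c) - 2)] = 6*(-4*sin(c)^4 + 11*sin(c)^2 - 7*cos(c)/4 + 3*cos(3*c)/4 - 1)/(sin(c)^2 + cos(c) + 1)^3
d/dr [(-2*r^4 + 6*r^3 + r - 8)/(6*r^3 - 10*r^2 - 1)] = (-12*r^6 + 40*r^5 - 60*r^4 - 4*r^3 + 136*r^2 - 160*r - 1)/(36*r^6 - 120*r^5 + 100*r^4 - 12*r^3 + 20*r^2 + 1)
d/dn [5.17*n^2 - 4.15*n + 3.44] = 10.34*n - 4.15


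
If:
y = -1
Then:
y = -1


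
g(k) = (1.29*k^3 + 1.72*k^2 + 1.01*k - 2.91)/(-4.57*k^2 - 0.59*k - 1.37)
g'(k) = (9.14*k + 0.59)*(1.29*k^3 + 1.72*k^2 + 1.01*k - 2.91)/(-4.57*k^2 - 0.59*k - 1.37)^2 + (3.87*k^2 + 3.44*k + 1.01)/(-4.57*k^2 - 0.59*k - 1.37)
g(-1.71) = 0.44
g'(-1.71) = 0.01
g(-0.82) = 0.83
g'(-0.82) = 1.25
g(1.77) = -0.68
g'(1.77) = -0.46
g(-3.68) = 0.78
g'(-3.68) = -0.25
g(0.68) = 0.26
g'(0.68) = -1.78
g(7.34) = -2.41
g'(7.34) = -0.28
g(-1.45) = 0.46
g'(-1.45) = 0.17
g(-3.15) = 0.65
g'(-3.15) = -0.23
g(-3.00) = 0.62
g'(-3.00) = -0.22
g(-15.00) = 3.90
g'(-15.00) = -0.28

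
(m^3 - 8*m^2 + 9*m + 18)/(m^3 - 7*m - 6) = (m - 6)/(m + 2)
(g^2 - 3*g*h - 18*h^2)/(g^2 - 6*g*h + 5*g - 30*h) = (g + 3*h)/(g + 5)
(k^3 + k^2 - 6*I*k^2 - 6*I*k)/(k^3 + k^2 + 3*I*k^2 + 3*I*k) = (k - 6*I)/(k + 3*I)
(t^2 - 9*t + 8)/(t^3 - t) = (t - 8)/(t*(t + 1))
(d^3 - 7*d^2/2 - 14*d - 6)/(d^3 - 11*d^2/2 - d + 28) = (2*d^2 - 11*d - 6)/(2*d^2 - 15*d + 28)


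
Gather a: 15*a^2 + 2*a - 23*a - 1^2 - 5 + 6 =15*a^2 - 21*a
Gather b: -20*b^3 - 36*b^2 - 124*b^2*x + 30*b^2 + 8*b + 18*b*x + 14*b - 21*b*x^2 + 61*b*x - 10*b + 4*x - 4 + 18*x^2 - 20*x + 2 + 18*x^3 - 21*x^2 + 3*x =-20*b^3 + b^2*(-124*x - 6) + b*(-21*x^2 + 79*x + 12) + 18*x^3 - 3*x^2 - 13*x - 2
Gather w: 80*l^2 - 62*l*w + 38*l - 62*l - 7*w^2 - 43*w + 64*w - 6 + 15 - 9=80*l^2 - 24*l - 7*w^2 + w*(21 - 62*l)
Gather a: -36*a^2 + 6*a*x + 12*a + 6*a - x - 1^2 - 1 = -36*a^2 + a*(6*x + 18) - x - 2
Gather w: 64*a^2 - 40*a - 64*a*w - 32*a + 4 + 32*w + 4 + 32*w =64*a^2 - 72*a + w*(64 - 64*a) + 8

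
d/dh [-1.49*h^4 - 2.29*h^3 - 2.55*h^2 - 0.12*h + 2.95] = -5.96*h^3 - 6.87*h^2 - 5.1*h - 0.12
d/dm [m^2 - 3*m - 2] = 2*m - 3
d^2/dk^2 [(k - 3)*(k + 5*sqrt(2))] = 2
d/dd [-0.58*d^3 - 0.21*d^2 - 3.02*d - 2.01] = -1.74*d^2 - 0.42*d - 3.02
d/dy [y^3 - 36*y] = 3*y^2 - 36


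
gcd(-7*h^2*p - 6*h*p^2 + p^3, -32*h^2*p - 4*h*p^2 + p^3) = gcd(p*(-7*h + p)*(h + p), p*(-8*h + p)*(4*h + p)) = p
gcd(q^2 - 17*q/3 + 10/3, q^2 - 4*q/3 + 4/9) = q - 2/3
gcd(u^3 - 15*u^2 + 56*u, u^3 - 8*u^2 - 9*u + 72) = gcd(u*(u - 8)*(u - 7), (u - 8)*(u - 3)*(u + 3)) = u - 8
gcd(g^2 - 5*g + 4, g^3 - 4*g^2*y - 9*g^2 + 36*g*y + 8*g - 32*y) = g - 1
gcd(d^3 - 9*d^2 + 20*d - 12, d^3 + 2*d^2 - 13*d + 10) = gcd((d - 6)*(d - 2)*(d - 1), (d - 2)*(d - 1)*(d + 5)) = d^2 - 3*d + 2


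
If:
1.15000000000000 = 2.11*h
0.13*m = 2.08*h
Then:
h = 0.55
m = 8.72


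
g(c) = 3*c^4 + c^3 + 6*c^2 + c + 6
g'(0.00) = 1.00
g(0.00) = 6.00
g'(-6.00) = -2555.00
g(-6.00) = 3888.00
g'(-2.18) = -135.23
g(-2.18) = 89.73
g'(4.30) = 1062.15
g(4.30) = 1226.39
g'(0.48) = 8.78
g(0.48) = 8.13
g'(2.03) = 138.11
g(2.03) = 92.07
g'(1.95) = 124.79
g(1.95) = 81.56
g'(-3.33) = -448.81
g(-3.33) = 401.17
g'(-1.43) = -45.12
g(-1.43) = 26.46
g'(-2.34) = -164.41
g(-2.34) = 113.65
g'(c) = 12*c^3 + 3*c^2 + 12*c + 1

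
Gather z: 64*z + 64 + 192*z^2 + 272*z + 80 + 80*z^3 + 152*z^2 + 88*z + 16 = 80*z^3 + 344*z^2 + 424*z + 160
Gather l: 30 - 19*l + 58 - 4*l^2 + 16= -4*l^2 - 19*l + 104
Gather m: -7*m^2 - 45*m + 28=-7*m^2 - 45*m + 28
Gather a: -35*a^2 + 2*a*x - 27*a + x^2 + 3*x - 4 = -35*a^2 + a*(2*x - 27) + x^2 + 3*x - 4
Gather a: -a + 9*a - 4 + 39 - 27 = 8*a + 8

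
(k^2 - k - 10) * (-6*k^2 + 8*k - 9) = -6*k^4 + 14*k^3 + 43*k^2 - 71*k + 90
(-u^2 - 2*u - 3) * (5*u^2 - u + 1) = -5*u^4 - 9*u^3 - 14*u^2 + u - 3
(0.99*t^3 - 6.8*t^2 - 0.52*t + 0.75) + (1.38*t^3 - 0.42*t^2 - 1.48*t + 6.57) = 2.37*t^3 - 7.22*t^2 - 2.0*t + 7.32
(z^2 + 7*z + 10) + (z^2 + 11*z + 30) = 2*z^2 + 18*z + 40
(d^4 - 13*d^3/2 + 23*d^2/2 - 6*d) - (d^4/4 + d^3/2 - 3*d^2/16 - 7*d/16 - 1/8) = 3*d^4/4 - 7*d^3 + 187*d^2/16 - 89*d/16 + 1/8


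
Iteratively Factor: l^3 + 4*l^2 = (l)*(l^2 + 4*l) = l*(l + 4)*(l)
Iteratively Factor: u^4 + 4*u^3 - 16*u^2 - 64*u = (u + 4)*(u^3 - 16*u) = (u + 4)^2*(u^2 - 4*u) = (u - 4)*(u + 4)^2*(u)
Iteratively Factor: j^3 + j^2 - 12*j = (j - 3)*(j^2 + 4*j) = j*(j - 3)*(j + 4)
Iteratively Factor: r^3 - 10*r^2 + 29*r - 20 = (r - 1)*(r^2 - 9*r + 20) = (r - 5)*(r - 1)*(r - 4)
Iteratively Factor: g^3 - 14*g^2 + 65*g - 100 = (g - 5)*(g^2 - 9*g + 20) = (g - 5)^2*(g - 4)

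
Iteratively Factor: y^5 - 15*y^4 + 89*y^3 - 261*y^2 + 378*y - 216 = (y - 4)*(y^4 - 11*y^3 + 45*y^2 - 81*y + 54) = (y - 4)*(y - 3)*(y^3 - 8*y^2 + 21*y - 18) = (y - 4)*(y - 3)^2*(y^2 - 5*y + 6) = (y - 4)*(y - 3)^2*(y - 2)*(y - 3)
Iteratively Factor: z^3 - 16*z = (z)*(z^2 - 16) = z*(z + 4)*(z - 4)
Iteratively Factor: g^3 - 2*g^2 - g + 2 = (g + 1)*(g^2 - 3*g + 2) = (g - 1)*(g + 1)*(g - 2)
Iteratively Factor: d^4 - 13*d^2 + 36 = (d + 3)*(d^3 - 3*d^2 - 4*d + 12) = (d + 2)*(d + 3)*(d^2 - 5*d + 6) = (d - 2)*(d + 2)*(d + 3)*(d - 3)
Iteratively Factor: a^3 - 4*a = (a - 2)*(a^2 + 2*a) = a*(a - 2)*(a + 2)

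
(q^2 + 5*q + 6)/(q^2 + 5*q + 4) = (q^2 + 5*q + 6)/(q^2 + 5*q + 4)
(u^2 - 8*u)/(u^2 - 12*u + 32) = u/(u - 4)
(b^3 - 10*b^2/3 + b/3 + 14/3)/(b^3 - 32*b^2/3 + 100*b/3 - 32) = (3*b^2 - 4*b - 7)/(3*b^2 - 26*b + 48)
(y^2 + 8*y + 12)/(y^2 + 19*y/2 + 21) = 2*(y + 2)/(2*y + 7)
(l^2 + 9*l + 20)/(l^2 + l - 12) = (l + 5)/(l - 3)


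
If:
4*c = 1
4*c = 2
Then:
No Solution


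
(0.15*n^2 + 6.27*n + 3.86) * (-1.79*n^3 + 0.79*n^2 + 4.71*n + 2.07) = -0.2685*n^5 - 11.1048*n^4 - 1.2496*n^3 + 32.8916*n^2 + 31.1595*n + 7.9902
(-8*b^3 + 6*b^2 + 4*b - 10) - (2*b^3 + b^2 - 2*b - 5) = -10*b^3 + 5*b^2 + 6*b - 5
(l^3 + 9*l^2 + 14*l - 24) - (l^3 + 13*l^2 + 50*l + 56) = -4*l^2 - 36*l - 80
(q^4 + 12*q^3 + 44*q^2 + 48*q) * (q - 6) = q^5 + 6*q^4 - 28*q^3 - 216*q^2 - 288*q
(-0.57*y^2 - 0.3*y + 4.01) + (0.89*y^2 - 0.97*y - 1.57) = 0.32*y^2 - 1.27*y + 2.44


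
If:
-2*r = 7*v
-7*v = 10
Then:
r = 5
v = -10/7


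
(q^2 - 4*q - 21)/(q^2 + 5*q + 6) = (q - 7)/(q + 2)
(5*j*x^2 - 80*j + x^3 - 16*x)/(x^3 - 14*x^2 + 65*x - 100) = (5*j*x + 20*j + x^2 + 4*x)/(x^2 - 10*x + 25)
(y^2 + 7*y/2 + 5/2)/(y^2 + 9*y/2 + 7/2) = (2*y + 5)/(2*y + 7)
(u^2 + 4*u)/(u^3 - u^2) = (u + 4)/(u*(u - 1))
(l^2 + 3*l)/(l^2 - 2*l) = (l + 3)/(l - 2)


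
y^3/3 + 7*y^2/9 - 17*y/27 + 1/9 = (y/3 + 1)*(y - 1/3)^2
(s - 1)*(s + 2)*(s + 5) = s^3 + 6*s^2 + 3*s - 10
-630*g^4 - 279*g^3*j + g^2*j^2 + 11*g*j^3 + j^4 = (-5*g + j)*(3*g + j)*(6*g + j)*(7*g + j)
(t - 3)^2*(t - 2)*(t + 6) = t^4 - 2*t^3 - 27*t^2 + 108*t - 108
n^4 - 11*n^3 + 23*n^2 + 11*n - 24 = (n - 8)*(n - 3)*(n - 1)*(n + 1)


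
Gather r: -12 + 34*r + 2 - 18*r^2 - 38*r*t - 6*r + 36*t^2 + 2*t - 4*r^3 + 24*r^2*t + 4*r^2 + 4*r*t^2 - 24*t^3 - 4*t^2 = -4*r^3 + r^2*(24*t - 14) + r*(4*t^2 - 38*t + 28) - 24*t^3 + 32*t^2 + 2*t - 10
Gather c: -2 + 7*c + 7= 7*c + 5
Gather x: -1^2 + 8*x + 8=8*x + 7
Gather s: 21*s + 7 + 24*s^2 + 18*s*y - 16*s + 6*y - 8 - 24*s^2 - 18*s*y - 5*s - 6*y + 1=0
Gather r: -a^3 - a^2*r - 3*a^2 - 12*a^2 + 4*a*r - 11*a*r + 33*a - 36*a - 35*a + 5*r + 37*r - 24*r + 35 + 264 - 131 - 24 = -a^3 - 15*a^2 - 38*a + r*(-a^2 - 7*a + 18) + 144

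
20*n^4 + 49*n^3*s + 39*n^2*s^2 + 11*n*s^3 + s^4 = (n + s)^2*(4*n + s)*(5*n + s)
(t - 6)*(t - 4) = t^2 - 10*t + 24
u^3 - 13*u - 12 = (u - 4)*(u + 1)*(u + 3)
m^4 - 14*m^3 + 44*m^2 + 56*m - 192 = (m - 8)*(m - 6)*(m - 2)*(m + 2)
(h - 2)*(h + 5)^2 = h^3 + 8*h^2 + 5*h - 50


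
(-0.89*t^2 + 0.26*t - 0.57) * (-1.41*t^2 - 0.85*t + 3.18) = 1.2549*t^4 + 0.3899*t^3 - 2.2475*t^2 + 1.3113*t - 1.8126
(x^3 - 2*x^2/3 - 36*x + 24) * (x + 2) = x^4 + 4*x^3/3 - 112*x^2/3 - 48*x + 48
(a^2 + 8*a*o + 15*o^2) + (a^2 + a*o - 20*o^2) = 2*a^2 + 9*a*o - 5*o^2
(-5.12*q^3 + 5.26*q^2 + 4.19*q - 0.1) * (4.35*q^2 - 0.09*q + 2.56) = -22.272*q^5 + 23.3418*q^4 + 4.6459*q^3 + 12.6535*q^2 + 10.7354*q - 0.256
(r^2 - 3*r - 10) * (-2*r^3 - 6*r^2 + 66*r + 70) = -2*r^5 + 104*r^3 - 68*r^2 - 870*r - 700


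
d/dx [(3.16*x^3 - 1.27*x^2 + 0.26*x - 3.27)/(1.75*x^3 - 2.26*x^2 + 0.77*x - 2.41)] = (-4.9191*x^4 + 3.9564*x^3 - 6.0696*x^2 - 8.659*x + 1.8913)/(3.0625*x^6 - 7.91*x^5 + 7.8026*x^4 - 11.9154*x^3 + 11.4861*x^2 - 3.7114*x + 5.8081)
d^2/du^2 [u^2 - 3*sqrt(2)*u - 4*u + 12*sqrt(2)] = 2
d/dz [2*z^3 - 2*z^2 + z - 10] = 6*z^2 - 4*z + 1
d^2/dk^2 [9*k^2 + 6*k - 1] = 18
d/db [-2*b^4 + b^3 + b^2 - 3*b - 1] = -8*b^3 + 3*b^2 + 2*b - 3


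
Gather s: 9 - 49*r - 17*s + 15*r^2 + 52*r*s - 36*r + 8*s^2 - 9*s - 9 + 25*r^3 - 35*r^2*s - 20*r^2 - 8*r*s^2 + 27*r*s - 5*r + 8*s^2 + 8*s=25*r^3 - 5*r^2 - 90*r + s^2*(16 - 8*r) + s*(-35*r^2 + 79*r - 18)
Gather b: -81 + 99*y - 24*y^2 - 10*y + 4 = -24*y^2 + 89*y - 77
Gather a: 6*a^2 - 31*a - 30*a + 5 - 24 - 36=6*a^2 - 61*a - 55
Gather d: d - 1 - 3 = d - 4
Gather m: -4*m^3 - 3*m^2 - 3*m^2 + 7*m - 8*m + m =-4*m^3 - 6*m^2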